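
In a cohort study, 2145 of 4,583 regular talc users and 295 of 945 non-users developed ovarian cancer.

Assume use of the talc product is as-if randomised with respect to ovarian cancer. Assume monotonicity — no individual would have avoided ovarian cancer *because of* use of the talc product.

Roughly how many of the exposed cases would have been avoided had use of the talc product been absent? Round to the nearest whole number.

about 714 cases

p₁ = P(outcome | exposed) = 2145/4583 = 0.46803
p₀ = P(outcome | unexposed) = 295/945 = 0.31217
PN = (p₁ − p₀)/p₁ = (0.46803 − 0.31217) / 0.46803 ≈ 0.33302.
Attributable cases ≈ PN × (exposed cases) = 0.33302 × 2145 ≈ 714.33.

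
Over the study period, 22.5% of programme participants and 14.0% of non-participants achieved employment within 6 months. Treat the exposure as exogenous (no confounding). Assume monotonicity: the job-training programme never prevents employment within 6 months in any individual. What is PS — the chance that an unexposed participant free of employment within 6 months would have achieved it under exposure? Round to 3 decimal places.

p₁ = 0.225, p₀ = 0.14.
Under exogeneity and monotonicity, PS = (p₁ − p₀) / (1 − p₀).
PS = (0.225 − 0.14) / (1 − 0.14) = 0.085 / 0.86 ≈ 0.0988

PS ≈ 0.099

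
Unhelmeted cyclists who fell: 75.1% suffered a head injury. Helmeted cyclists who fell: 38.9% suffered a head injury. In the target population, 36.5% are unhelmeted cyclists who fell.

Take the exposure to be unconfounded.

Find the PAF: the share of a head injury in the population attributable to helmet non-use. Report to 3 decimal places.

p₁ = 0.751, p₀ = 0.389.
Overall risk P(Y=1) = π·p₁ + (1−π)·p₀ = 0.365×0.751 + 0.635×0.389 = 0.52113.
Under exogeneity, PAF = [P(Y=1) − p₀] / P(Y=1).
PAF = (0.52113 − 0.389) / 0.52113 ≈ 0.2535

PAF ≈ 0.254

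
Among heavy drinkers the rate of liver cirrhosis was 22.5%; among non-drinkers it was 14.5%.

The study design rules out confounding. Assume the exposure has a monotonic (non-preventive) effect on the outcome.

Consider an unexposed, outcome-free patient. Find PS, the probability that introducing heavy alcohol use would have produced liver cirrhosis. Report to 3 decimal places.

PS ≈ 0.094

p₁ = 0.225, p₀ = 0.145.
Under exogeneity and monotonicity, PS = (p₁ − p₀) / (1 − p₀).
PS = (0.225 − 0.145) / (1 − 0.145) = 0.08 / 0.855 ≈ 0.0936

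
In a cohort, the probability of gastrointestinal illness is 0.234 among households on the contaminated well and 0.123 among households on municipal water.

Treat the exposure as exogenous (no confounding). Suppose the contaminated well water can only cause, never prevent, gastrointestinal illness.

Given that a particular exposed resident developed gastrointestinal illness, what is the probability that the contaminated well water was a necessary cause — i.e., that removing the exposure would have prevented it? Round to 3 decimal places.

Let p₁ = 0.234, p₀ = 0.123.
Under exogeneity and monotonicity, PN = (p₁ − p₀) / p₁.
PN = (0.234 − 0.123) / 0.234 = 0.111 / 0.234 ≈ 0.4744

PN ≈ 0.474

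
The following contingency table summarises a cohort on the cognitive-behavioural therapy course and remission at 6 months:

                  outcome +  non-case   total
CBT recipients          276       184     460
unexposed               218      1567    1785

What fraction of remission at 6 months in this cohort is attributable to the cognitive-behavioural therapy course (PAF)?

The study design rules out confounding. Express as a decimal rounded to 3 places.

PAF ≈ 0.445

p₁ = P(outcome | exposed) = 276/460 = 0.6
p₀ = P(outcome | unexposed) = 218/1785 = 0.12213
Exposure prevalence π = 460/2245 = 0.2049; overall risk P(Y=1) = 0.22004.
Under exogeneity, PAF = [P(Y=1) − p₀]/P(Y=1).
PAF = (0.22004 − 0.12213) / 0.22004 ≈ 0.4450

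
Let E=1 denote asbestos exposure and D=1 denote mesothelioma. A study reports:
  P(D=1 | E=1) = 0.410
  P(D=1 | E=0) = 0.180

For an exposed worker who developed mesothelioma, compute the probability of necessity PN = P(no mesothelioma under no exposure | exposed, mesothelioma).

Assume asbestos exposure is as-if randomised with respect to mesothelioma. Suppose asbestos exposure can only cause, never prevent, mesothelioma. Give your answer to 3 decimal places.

Let p₁ = 0.41, p₀ = 0.18.
Under exogeneity and monotonicity, PN = (p₁ − p₀) / p₁.
PN = (0.41 − 0.18) / 0.41 = 0.23 / 0.41 ≈ 0.5610

PN ≈ 0.561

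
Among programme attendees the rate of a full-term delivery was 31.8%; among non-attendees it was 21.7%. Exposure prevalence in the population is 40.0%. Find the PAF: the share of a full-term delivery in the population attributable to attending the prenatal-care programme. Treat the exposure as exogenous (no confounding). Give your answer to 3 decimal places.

PAF ≈ 0.157

p₁ = 0.318, p₀ = 0.217.
Overall risk P(Y=1) = π·p₁ + (1−π)·p₀ = 0.4×0.318 + 0.6×0.217 = 0.2574.
Under exogeneity, PAF = [P(Y=1) − p₀] / P(Y=1).
PAF = (0.2574 − 0.217) / 0.2574 ≈ 0.1570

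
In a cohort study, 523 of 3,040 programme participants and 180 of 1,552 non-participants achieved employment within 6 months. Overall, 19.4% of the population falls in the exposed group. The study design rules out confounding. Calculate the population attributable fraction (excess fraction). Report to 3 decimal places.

PAF ≈ 0.086

p₁ = P(outcome | exposed) = 523/3040 = 0.17204
p₀ = P(outcome | unexposed) = 180/1552 = 0.11598
Overall risk P(Y=1) = π·p₁ + (1−π)·p₀ = 0.194×0.17204 + 0.806×0.11598 = 0.12686.
Under exogeneity, PAF = [P(Y=1) − p₀] / P(Y=1).
PAF = (0.12686 − 0.11598) / 0.12686 ≈ 0.0857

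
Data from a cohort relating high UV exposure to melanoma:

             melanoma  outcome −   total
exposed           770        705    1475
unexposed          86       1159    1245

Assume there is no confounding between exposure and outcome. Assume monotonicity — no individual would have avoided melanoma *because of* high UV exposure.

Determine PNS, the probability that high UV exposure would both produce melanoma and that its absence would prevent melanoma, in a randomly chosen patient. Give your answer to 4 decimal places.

p₁ = P(outcome | exposed) = 770/1475 = 0.52203
p₀ = P(outcome | unexposed) = 86/1245 = 0.069076
Under exogeneity and monotonicity, PNS = p₁ − p₀.
PNS = 0.52203 − 0.069076 = 0.45296

PNS ≈ 0.4530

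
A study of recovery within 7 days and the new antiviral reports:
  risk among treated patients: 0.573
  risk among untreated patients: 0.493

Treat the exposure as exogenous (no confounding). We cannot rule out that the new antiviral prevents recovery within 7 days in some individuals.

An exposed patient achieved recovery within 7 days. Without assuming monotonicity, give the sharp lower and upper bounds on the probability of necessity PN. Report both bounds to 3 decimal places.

0.140 ≤ PN ≤ 0.885

Let p₁ = 0.573, p₀ = 0.493.
Under exogeneity alone the bounds on PN are max{0,(p₁−p₀)/p₁} ≤ PN ≤ min{1,(1−p₀)/p₁}.
  lower = (p₁ − p₀)/p₁ = 0.08 / 0.573 ≈ 0.1396
  upper = min{1, (1 − p₀)/p₁} = 0.507 / 0.573 ≈ 0.8848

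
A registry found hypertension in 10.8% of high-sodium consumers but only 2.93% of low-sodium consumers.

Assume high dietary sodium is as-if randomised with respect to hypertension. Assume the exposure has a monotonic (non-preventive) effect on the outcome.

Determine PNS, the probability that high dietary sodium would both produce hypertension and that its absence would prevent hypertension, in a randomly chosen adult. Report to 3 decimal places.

PNS ≈ 0.079

p₁ = 0.108, p₀ = 0.0293.
Under exogeneity and monotonicity, PNS = p₁ − p₀.
PNS = 0.108 − 0.0293 = 0.0787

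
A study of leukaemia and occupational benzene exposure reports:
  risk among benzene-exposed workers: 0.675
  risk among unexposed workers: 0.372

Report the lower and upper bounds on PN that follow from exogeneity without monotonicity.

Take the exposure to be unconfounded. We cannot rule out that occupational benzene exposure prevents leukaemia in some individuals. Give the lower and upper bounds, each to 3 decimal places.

Let p₁ = 0.675, p₀ = 0.372.
Under exogeneity alone the bounds on PN are max{0,(p₁−p₀)/p₁} ≤ PN ≤ min{1,(1−p₀)/p₁}.
  lower = (p₁ − p₀)/p₁ = 0.303 / 0.675 ≈ 0.4489
  upper = min{1, (1 − p₀)/p₁} = 0.628 / 0.675 ≈ 0.9304

0.449 ≤ PN ≤ 0.930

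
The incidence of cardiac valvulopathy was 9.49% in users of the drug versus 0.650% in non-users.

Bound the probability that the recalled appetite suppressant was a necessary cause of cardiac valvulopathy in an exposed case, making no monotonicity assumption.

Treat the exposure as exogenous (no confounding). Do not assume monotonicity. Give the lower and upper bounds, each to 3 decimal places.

p₁ = 0.0949, p₀ = 0.0065.
Under exogeneity alone the bounds on PN are max{0,(p₁−p₀)/p₁} ≤ PN ≤ min{1,(1−p₀)/p₁}.
  lower = (p₁ − p₀)/p₁ = 0.0884 / 0.0949 ≈ 0.9315
  upper = min{1, (1 − p₀)/p₁} = 0.9935 / 0.0949 ≈ 10.4689 → capped at 1

0.932 ≤ PN ≤ 1.000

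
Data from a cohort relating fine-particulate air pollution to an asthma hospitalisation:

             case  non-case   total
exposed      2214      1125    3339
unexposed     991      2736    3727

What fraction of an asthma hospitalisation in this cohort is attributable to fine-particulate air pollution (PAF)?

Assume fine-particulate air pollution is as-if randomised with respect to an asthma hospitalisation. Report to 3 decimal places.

p₁ = P(outcome | exposed) = 2214/3339 = 0.66307
p₀ = P(outcome | unexposed) = 991/3727 = 0.2659
Exposure prevalence π = 3339/7066 = 0.47254; overall risk P(Y=1) = 0.45358.
Under exogeneity, PAF = [P(Y=1) − p₀]/P(Y=1).
PAF = (0.45358 − 0.2659) / 0.45358 ≈ 0.4138

PAF ≈ 0.414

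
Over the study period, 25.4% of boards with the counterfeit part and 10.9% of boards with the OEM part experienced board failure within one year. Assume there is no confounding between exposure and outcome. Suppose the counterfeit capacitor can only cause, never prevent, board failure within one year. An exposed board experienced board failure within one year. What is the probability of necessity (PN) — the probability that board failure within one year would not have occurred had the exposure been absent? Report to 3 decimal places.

PN ≈ 0.571

p₁ = 0.254, p₀ = 0.109.
Under exogeneity and monotonicity, PN = (p₁ − p₀) / p₁.
PN = (0.254 − 0.109) / 0.254 = 0.145 / 0.254 ≈ 0.5709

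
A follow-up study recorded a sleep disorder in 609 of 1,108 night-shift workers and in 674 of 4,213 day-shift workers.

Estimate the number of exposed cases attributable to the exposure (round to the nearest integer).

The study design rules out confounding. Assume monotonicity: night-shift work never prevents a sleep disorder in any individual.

about 432 cases

p₁ = P(outcome | exposed) = 609/1108 = 0.54964
p₀ = P(outcome | unexposed) = 674/4213 = 0.15998
PN = (p₁ − p₀)/p₁ = (0.54964 − 0.15998) / 0.54964 ≈ 0.70893.
Attributable cases ≈ PN × (exposed cases) = 0.70893 × 609 ≈ 431.74.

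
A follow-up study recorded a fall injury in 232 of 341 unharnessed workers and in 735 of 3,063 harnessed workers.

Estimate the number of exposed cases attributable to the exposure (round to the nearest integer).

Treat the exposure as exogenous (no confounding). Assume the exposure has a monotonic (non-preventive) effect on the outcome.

about 150 cases

p₁ = P(outcome | exposed) = 232/341 = 0.68035
p₀ = P(outcome | unexposed) = 735/3063 = 0.23996
PN = (p₁ − p₀)/p₁ = (0.68035 − 0.23996) / 0.68035 ≈ 0.64730.
Attributable cases ≈ PN × (exposed cases) = 0.64730 × 232 ≈ 150.17.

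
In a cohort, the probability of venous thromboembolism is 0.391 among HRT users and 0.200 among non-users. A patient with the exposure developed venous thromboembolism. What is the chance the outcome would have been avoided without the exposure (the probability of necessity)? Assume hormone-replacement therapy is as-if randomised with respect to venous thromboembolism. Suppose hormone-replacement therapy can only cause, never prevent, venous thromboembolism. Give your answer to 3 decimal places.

PN ≈ 0.488

Let p₁ = 0.391, p₀ = 0.2.
Under exogeneity and monotonicity, PN = (p₁ − p₀) / p₁.
PN = (0.391 − 0.2) / 0.391 = 0.191 / 0.391 ≈ 0.4885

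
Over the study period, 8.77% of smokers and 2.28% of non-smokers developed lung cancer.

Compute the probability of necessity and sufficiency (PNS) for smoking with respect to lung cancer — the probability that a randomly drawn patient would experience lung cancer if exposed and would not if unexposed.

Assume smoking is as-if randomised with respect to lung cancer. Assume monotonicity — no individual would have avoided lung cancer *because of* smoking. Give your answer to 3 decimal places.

p₁ = 0.0877, p₀ = 0.0228.
Under exogeneity and monotonicity, PNS = p₁ − p₀.
PNS = 0.0877 − 0.0228 = 0.0649

PNS ≈ 0.065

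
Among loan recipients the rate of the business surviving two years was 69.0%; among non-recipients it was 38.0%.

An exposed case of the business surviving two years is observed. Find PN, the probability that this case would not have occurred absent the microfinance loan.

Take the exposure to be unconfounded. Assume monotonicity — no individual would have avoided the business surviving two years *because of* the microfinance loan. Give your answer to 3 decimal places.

PN ≈ 0.449

p₁ = 0.69, p₀ = 0.38.
Under exogeneity and monotonicity, PN = (p₁ − p₀) / p₁.
PN = (0.69 − 0.38) / 0.69 = 0.31 / 0.69 ≈ 0.4493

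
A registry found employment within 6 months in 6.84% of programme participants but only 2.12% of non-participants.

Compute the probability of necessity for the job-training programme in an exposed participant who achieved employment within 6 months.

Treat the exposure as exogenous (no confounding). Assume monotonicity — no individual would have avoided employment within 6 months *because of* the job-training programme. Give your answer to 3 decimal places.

p₁ = 0.0684, p₀ = 0.0212.
Under exogeneity and monotonicity, PN = (p₁ − p₀) / p₁.
PN = (0.0684 − 0.0212) / 0.0684 = 0.0472 / 0.0684 ≈ 0.6901

PN ≈ 0.690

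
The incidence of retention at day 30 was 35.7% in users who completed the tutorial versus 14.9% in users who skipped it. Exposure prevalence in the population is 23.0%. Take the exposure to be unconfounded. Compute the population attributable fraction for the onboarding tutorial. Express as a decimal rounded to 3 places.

p₁ = 0.357, p₀ = 0.149.
Overall risk P(Y=1) = π·p₁ + (1−π)·p₀ = 0.23×0.357 + 0.77×0.149 = 0.19684.
Under exogeneity, PAF = [P(Y=1) − p₀] / P(Y=1).
PAF = (0.19684 − 0.149) / 0.19684 ≈ 0.2430

PAF ≈ 0.243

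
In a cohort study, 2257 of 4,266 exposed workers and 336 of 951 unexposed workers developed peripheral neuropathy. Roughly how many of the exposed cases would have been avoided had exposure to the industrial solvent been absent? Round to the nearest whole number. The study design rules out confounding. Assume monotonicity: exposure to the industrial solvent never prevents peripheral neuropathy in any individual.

about 750 cases

p₁ = P(outcome | exposed) = 2257/4266 = 0.52907
p₀ = P(outcome | unexposed) = 336/951 = 0.35331
PN = (p₁ − p₀)/p₁ = (0.52907 − 0.35331) / 0.52907 ≈ 0.33220.
Attributable cases ≈ PN × (exposed cases) = 0.33220 × 2257 ≈ 749.77.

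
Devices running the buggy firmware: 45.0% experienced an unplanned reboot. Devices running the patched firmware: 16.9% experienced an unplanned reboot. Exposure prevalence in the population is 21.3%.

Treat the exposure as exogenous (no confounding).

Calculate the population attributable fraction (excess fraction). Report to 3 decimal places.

PAF ≈ 0.262

p₁ = 0.45, p₀ = 0.169.
Overall risk P(Y=1) = π·p₁ + (1−π)·p₀ = 0.213×0.45 + 0.787×0.169 = 0.22885.
Under exogeneity, PAF = [P(Y=1) − p₀] / P(Y=1).
PAF = (0.22885 − 0.169) / 0.22885 ≈ 0.2615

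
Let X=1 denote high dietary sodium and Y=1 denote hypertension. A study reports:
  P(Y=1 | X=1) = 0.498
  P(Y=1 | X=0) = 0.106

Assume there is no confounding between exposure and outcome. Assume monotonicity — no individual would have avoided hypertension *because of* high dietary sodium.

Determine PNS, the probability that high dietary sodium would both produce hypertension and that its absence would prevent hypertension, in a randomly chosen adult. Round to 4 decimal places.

PNS ≈ 0.3920

Let p₁ = 0.498, p₀ = 0.106.
Under exogeneity and monotonicity, PNS = p₁ − p₀.
PNS = 0.498 − 0.106 = 0.392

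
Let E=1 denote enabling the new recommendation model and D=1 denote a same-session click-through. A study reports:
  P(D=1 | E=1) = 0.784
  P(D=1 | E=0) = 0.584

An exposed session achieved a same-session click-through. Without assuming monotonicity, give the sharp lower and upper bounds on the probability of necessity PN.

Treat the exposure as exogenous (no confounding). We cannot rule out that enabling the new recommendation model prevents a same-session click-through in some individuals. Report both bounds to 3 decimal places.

0.255 ≤ PN ≤ 0.531

Let p₁ = 0.784, p₀ = 0.584.
Under exogeneity alone the bounds on PN are max{0,(p₁−p₀)/p₁} ≤ PN ≤ min{1,(1−p₀)/p₁}.
  lower = (p₁ − p₀)/p₁ = 0.2 / 0.784 ≈ 0.2551
  upper = min{1, (1 − p₀)/p₁} = 0.416 / 0.784 ≈ 0.5306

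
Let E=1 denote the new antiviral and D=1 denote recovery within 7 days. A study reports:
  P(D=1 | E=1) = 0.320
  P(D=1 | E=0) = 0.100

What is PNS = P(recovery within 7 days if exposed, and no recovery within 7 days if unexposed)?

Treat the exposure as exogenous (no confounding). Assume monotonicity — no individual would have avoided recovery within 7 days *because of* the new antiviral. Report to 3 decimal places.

PNS ≈ 0.220

Let p₁ = 0.32, p₀ = 0.1.
Under exogeneity and monotonicity, PNS = p₁ − p₀.
PNS = 0.32 − 0.1 = 0.22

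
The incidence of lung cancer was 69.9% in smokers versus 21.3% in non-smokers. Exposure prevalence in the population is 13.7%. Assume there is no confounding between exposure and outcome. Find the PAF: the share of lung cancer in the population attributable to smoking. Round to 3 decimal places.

PAF ≈ 0.238

p₁ = 0.699, p₀ = 0.213.
Overall risk P(Y=1) = π·p₁ + (1−π)·p₀ = 0.137×0.699 + 0.863×0.213 = 0.27958.
Under exogeneity, PAF = [P(Y=1) − p₀] / P(Y=1).
PAF = (0.27958 − 0.213) / 0.27958 ≈ 0.2381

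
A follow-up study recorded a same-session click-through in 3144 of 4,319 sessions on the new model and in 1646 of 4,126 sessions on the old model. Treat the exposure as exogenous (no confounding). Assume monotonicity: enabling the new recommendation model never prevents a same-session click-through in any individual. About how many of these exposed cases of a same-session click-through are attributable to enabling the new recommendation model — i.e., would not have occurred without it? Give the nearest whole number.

about 1421 cases

p₁ = P(outcome | exposed) = 3144/4319 = 0.72795
p₀ = P(outcome | unexposed) = 1646/4126 = 0.39893
PN = (p₁ − p₀)/p₁ = (0.72795 − 0.39893) / 0.72795 ≈ 0.45197.
Attributable cases ≈ PN × (exposed cases) = 0.45197 × 3144 ≈ 1421.01.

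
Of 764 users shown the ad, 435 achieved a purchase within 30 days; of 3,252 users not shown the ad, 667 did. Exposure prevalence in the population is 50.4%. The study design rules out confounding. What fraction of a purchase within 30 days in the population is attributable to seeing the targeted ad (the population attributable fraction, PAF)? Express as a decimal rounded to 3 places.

PAF ≈ 0.472

p₁ = P(outcome | exposed) = 435/764 = 0.56937
p₀ = P(outcome | unexposed) = 667/3252 = 0.2051
Overall risk P(Y=1) = π·p₁ + (1−π)·p₀ = 0.504×0.56937 + 0.496×0.2051 = 0.3887.
Under exogeneity, PAF = [P(Y=1) − p₀] / P(Y=1).
PAF = (0.3887 − 0.2051) / 0.3887 ≈ 0.4723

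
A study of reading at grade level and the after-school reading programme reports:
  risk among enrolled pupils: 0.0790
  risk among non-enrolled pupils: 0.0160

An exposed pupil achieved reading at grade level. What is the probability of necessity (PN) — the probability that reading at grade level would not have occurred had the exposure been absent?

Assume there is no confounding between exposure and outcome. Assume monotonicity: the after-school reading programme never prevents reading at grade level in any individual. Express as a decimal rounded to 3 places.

Let p₁ = 0.079, p₀ = 0.016.
Under exogeneity and monotonicity, PN = (p₁ − p₀) / p₁.
PN = (0.079 − 0.016) / 0.079 = 0.063 / 0.079 ≈ 0.7975

PN ≈ 0.797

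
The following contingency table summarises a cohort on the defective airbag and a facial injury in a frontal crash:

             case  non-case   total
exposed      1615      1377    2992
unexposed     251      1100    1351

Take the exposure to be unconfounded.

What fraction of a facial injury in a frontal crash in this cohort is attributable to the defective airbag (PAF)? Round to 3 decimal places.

p₁ = P(outcome | exposed) = 1615/2992 = 0.53977
p₀ = P(outcome | unexposed) = 251/1351 = 0.18579
Exposure prevalence π = 2992/4343 = 0.68892; overall risk P(Y=1) = 0.42966.
Under exogeneity, PAF = [P(Y=1) − p₀]/P(Y=1).
PAF = (0.42966 − 0.18579) / 0.42966 ≈ 0.5676

PAF ≈ 0.568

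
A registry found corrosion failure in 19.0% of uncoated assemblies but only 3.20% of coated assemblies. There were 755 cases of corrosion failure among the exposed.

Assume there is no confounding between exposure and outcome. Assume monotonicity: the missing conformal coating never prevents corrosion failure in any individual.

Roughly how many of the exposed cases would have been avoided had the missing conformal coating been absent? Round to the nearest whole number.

p₁ = 0.19, p₀ = 0.032.
PN = (p₁ − p₀)/p₁ = (0.19 − 0.032) / 0.19 ≈ 0.83158.
Attributable cases ≈ PN × (exposed cases) = 0.83158 × 755 ≈ 627.84.

about 628 cases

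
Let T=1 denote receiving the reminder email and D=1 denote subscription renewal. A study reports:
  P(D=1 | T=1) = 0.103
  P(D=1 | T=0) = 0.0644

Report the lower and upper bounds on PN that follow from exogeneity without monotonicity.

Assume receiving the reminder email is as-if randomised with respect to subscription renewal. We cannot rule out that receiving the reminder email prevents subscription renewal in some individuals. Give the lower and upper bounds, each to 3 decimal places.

0.375 ≤ PN ≤ 1.000

Let p₁ = 0.103, p₀ = 0.0644.
Under exogeneity alone the bounds on PN are max{0,(p₁−p₀)/p₁} ≤ PN ≤ min{1,(1−p₀)/p₁}.
  lower = (p₁ − p₀)/p₁ = 0.0386 / 0.103 ≈ 0.3748
  upper = min{1, (1 − p₀)/p₁} = 0.9356 / 0.103 ≈ 9.0835 → capped at 1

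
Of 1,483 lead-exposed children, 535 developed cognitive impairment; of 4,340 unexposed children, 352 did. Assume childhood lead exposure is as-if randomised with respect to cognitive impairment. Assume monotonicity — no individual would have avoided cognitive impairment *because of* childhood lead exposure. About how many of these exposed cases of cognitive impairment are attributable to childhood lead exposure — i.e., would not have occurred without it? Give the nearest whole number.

p₁ = P(outcome | exposed) = 535/1483 = 0.36076
p₀ = P(outcome | unexposed) = 352/4340 = 0.081106
PN = (p₁ − p₀)/p₁ = (0.36076 − 0.081106) / 0.36076 ≈ 0.77518.
Attributable cases ≈ PN × (exposed cases) = 0.77518 × 535 ≈ 414.72.

about 415 cases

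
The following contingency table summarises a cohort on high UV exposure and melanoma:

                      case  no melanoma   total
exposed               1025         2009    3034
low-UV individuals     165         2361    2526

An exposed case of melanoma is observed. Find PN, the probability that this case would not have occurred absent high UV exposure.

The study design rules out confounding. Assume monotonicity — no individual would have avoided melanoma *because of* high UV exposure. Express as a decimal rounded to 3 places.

p₁ = P(outcome | exposed) = 1025/3034 = 0.33784
p₀ = P(outcome | unexposed) = 165/2526 = 0.065321
Under exogeneity and monotonicity, PN = (p₁ − p₀)/p₁.
PN = (0.33784 − 0.065321) / 0.33784 ≈ 0.8067

PN ≈ 0.807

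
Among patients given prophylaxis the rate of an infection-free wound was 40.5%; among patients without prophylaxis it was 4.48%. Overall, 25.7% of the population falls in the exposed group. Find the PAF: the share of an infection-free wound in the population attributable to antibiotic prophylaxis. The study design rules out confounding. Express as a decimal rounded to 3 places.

p₁ = 0.405, p₀ = 0.0448.
Overall risk P(Y=1) = π·p₁ + (1−π)·p₀ = 0.257×0.405 + 0.743×0.0448 = 0.13737.
Under exogeneity, PAF = [P(Y=1) − p₀] / P(Y=1).
PAF = (0.13737 − 0.0448) / 0.13737 ≈ 0.6739

PAF ≈ 0.674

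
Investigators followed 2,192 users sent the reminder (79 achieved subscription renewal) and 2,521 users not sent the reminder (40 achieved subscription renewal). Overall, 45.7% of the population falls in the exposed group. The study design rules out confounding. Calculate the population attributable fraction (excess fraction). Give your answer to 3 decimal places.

PAF ≈ 0.368

p₁ = P(outcome | exposed) = 79/2192 = 0.03604
p₀ = P(outcome | unexposed) = 40/2521 = 0.015867
Overall risk P(Y=1) = π·p₁ + (1−π)·p₀ = 0.457×0.03604 + 0.543×0.015867 = 0.025086.
Under exogeneity, PAF = [P(Y=1) − p₀] / P(Y=1).
PAF = (0.025086 − 0.015867) / 0.025086 ≈ 0.3675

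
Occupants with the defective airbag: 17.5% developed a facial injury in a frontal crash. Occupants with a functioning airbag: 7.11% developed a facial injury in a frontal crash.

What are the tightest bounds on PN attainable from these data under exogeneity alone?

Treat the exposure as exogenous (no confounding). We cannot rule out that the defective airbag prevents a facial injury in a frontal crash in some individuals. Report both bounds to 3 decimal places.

p₁ = 0.175, p₀ = 0.0711.
Under exogeneity alone the bounds on PN are max{0,(p₁−p₀)/p₁} ≤ PN ≤ min{1,(1−p₀)/p₁}.
  lower = (p₁ − p₀)/p₁ = 0.1039 / 0.175 ≈ 0.5937
  upper = min{1, (1 − p₀)/p₁} = 0.9289 / 0.175 ≈ 5.3080 → capped at 1

0.594 ≤ PN ≤ 1.000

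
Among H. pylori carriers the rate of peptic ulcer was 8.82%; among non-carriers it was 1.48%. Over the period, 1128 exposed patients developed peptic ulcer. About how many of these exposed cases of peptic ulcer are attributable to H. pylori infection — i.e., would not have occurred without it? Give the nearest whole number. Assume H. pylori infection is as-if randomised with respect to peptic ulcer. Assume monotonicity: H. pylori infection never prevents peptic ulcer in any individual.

p₁ = 0.0882, p₀ = 0.0148.
PN = (p₁ − p₀)/p₁ = (0.0882 − 0.0148) / 0.0882 ≈ 0.83220.
Attributable cases ≈ PN × (exposed cases) = 0.83220 × 1128 ≈ 938.72.

about 939 cases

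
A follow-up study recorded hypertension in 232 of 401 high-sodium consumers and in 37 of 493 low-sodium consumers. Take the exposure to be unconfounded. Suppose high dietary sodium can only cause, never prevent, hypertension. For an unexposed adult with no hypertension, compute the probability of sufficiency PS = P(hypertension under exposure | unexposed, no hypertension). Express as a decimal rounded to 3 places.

PS ≈ 0.544

p₁ = P(outcome | exposed) = 232/401 = 0.57855
p₀ = P(outcome | unexposed) = 37/493 = 0.075051
Under exogeneity and monotonicity, PS = (p₁ − p₀) / (1 − p₀).
PS = (0.57855 − 0.075051) / (1 − 0.075051) = 0.5035 / 0.92495 ≈ 0.5444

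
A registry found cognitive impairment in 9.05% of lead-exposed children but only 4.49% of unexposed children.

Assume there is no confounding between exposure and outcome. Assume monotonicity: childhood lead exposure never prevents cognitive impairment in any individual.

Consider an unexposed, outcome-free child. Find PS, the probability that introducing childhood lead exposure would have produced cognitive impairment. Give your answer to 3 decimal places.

PS ≈ 0.048

p₁ = 0.0905, p₀ = 0.0449.
Under exogeneity and monotonicity, PS = (p₁ − p₀) / (1 − p₀).
PS = (0.0905 − 0.0449) / (1 − 0.0449) = 0.0456 / 0.9551 ≈ 0.0477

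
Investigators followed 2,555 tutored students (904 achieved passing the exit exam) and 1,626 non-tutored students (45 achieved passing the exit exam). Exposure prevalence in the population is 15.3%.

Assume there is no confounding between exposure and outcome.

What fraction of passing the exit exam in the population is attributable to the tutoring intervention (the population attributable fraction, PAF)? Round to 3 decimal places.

p₁ = P(outcome | exposed) = 904/2555 = 0.35382
p₀ = P(outcome | unexposed) = 45/1626 = 0.027675
Overall risk P(Y=1) = π·p₁ + (1−π)·p₀ = 0.153×0.35382 + 0.847×0.027675 = 0.077575.
Under exogeneity, PAF = [P(Y=1) − p₀] / P(Y=1).
PAF = (0.077575 − 0.027675) / 0.077575 ≈ 0.6432

PAF ≈ 0.643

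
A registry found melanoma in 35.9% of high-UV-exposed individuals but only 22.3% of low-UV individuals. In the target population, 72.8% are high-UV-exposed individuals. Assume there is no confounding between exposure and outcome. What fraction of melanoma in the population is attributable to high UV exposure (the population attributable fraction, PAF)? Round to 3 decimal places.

PAF ≈ 0.307

p₁ = 0.359, p₀ = 0.223.
Overall risk P(Y=1) = π·p₁ + (1−π)·p₀ = 0.728×0.359 + 0.272×0.223 = 0.32201.
Under exogeneity, PAF = [P(Y=1) − p₀] / P(Y=1).
PAF = (0.32201 − 0.223) / 0.32201 ≈ 0.3075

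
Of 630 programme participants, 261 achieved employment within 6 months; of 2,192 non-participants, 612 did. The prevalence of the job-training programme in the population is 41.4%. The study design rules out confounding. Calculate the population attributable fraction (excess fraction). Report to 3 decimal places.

PAF ≈ 0.167

p₁ = P(outcome | exposed) = 261/630 = 0.41429
p₀ = P(outcome | unexposed) = 612/2192 = 0.2792
Overall risk P(Y=1) = π·p₁ + (1−π)·p₀ = 0.414×0.41429 + 0.586×0.2792 = 0.33512.
Under exogeneity, PAF = [P(Y=1) − p₀] / P(Y=1).
PAF = (0.33512 − 0.2792) / 0.33512 ≈ 0.1669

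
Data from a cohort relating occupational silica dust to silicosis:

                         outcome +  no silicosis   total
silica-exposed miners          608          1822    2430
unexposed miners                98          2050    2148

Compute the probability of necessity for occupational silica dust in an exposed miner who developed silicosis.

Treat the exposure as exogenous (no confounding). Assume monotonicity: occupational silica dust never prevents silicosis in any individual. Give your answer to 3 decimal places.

PN ≈ 0.818

p₁ = P(outcome | exposed) = 608/2430 = 0.25021
p₀ = P(outcome | unexposed) = 98/2148 = 0.045624
Under exogeneity and monotonicity, PN = (p₁ − p₀)/p₁.
PN = (0.25021 − 0.045624) / 0.25021 ≈ 0.8177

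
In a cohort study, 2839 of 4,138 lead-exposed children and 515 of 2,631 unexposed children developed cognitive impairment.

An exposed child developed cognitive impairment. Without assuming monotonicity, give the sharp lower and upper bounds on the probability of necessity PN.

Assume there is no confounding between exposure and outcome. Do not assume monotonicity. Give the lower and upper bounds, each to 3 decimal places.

p₁ = P(outcome | exposed) = 2839/4138 = 0.68608
p₀ = P(outcome | unexposed) = 515/2631 = 0.19574
Under exogeneity alone the bounds on PN are max{0,(p₁−p₀)/p₁} ≤ PN ≤ min{1,(1−p₀)/p₁}.
  lower = (p₁ − p₀)/p₁ = 0.49034 / 0.68608 ≈ 0.7147
  upper = min{1, (1 − p₀)/p₁} = 0.80426 / 0.68608 ≈ 1.1722 → capped at 1

0.715 ≤ PN ≤ 1.000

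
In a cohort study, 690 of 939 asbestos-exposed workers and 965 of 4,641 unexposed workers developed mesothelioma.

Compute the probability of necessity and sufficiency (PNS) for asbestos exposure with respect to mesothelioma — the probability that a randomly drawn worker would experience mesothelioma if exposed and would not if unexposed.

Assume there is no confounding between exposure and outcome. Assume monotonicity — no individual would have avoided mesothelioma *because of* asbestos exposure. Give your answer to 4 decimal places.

PNS ≈ 0.5269

p₁ = P(outcome | exposed) = 690/939 = 0.73482
p₀ = P(outcome | unexposed) = 965/4641 = 0.20793
Under exogeneity and monotonicity, PNS = p₁ − p₀.
PNS = 0.73482 − 0.20793 = 0.52689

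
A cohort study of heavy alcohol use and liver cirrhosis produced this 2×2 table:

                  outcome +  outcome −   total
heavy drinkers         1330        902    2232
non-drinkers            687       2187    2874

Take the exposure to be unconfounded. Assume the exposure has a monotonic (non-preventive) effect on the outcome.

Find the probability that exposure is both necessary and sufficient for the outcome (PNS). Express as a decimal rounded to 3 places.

p₁ = P(outcome | exposed) = 1330/2232 = 0.59588
p₀ = P(outcome | unexposed) = 687/2874 = 0.23904
Under exogeneity and monotonicity, PNS = p₁ − p₀.
PNS = 0.59588 − 0.23904 = 0.35684

PNS ≈ 0.357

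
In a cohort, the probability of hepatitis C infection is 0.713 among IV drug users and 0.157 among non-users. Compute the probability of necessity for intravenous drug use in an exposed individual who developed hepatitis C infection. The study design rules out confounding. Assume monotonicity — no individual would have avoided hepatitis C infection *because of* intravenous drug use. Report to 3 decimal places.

Let p₁ = 0.713, p₀ = 0.157.
Under exogeneity and monotonicity, PN = (p₁ − p₀) / p₁.
PN = (0.713 − 0.157) / 0.713 = 0.556 / 0.713 ≈ 0.7798

PN ≈ 0.780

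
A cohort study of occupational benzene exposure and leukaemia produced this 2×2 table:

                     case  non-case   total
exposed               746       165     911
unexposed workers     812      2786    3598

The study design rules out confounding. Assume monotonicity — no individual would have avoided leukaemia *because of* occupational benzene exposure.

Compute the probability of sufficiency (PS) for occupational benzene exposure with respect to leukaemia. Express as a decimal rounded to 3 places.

PS ≈ 0.766

p₁ = P(outcome | exposed) = 746/911 = 0.81888
p₀ = P(outcome | unexposed) = 812/3598 = 0.22568
Under exogeneity and monotonicity, PS = (p₁ − p₀) / (1 − p₀).
PS = (0.81888 − 0.22568) / (1 − 0.22568) = 0.5932 / 0.77432 ≈ 0.7661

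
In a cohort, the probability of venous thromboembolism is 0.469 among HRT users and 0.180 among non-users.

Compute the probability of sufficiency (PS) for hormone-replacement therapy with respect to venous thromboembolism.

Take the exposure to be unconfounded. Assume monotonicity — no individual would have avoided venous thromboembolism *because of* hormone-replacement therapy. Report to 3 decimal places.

Let p₁ = 0.469, p₀ = 0.18.
Under exogeneity and monotonicity, PS = (p₁ − p₀) / (1 − p₀).
PS = (0.469 − 0.18) / (1 − 0.18) = 0.289 / 0.82 ≈ 0.3524

PS ≈ 0.352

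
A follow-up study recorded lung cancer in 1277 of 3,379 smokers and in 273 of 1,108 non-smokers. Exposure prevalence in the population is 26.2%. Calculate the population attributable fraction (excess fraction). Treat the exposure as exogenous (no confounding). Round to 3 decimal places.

PAF ≈ 0.123

p₁ = P(outcome | exposed) = 1277/3379 = 0.37792
p₀ = P(outcome | unexposed) = 273/1108 = 0.24639
Overall risk P(Y=1) = π·p₁ + (1−π)·p₀ = 0.262×0.37792 + 0.738×0.24639 = 0.28085.
Under exogeneity, PAF = [P(Y=1) − p₀] / P(Y=1).
PAF = (0.28085 − 0.24639) / 0.28085 ≈ 0.1227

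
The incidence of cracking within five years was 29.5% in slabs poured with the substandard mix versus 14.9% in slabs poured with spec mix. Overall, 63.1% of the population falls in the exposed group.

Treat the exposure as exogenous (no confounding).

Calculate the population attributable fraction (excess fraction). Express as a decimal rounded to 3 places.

PAF ≈ 0.382

p₁ = 0.295, p₀ = 0.149.
Overall risk P(Y=1) = π·p₁ + (1−π)·p₀ = 0.631×0.295 + 0.369×0.149 = 0.24113.
Under exogeneity, PAF = [P(Y=1) − p₀] / P(Y=1).
PAF = (0.24113 − 0.149) / 0.24113 ≈ 0.3821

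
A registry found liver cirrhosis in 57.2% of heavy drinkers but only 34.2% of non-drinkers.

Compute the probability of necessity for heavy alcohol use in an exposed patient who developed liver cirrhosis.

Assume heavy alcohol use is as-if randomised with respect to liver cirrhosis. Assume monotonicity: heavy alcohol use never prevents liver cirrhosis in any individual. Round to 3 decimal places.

p₁ = 0.572, p₀ = 0.342.
Under exogeneity and monotonicity, PN = (p₁ − p₀) / p₁.
PN = (0.572 − 0.342) / 0.572 = 0.23 / 0.572 ≈ 0.4021

PN ≈ 0.402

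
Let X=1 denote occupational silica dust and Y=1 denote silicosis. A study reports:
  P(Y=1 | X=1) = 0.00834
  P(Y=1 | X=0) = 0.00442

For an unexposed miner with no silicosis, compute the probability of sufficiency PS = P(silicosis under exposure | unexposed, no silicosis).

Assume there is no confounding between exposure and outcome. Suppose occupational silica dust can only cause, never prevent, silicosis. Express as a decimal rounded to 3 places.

PS ≈ 0.004

Let p₁ = 0.00834, p₀ = 0.00442.
Under exogeneity and monotonicity, PS = (p₁ − p₀) / (1 − p₀).
PS = (0.00834 − 0.00442) / (1 − 0.00442) = 0.00392 / 0.99558 ≈ 0.0039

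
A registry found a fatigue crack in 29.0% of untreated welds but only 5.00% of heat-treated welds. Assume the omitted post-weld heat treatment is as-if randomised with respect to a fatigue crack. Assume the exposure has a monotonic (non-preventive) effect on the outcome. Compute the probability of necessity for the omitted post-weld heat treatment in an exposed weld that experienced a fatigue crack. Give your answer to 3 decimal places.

p₁ = 0.29, p₀ = 0.05.
Under exogeneity and monotonicity, PN = (p₁ − p₀) / p₁.
PN = (0.29 − 0.05) / 0.29 = 0.24 / 0.29 ≈ 0.8276

PN ≈ 0.828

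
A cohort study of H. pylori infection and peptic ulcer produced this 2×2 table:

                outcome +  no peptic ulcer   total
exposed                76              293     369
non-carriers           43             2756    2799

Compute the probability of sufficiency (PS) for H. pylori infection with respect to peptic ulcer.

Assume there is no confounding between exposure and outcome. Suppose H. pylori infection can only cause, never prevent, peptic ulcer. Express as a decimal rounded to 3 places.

p₁ = P(outcome | exposed) = 76/369 = 0.20596
p₀ = P(outcome | unexposed) = 43/2799 = 0.015363
Under exogeneity and monotonicity, PS = (p₁ − p₀)/(1 − p₀).
PS = (0.20596 − 0.015363) / 0.98464 ≈ 0.1936

PS ≈ 0.194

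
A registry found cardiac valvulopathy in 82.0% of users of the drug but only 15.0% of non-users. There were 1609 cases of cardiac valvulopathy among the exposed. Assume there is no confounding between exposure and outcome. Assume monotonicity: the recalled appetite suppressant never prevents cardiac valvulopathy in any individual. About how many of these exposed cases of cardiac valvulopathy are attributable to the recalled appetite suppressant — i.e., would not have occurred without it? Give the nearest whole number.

about 1315 cases

p₁ = 0.82, p₀ = 0.15.
PN = (p₁ − p₀)/p₁ = (0.82 − 0.15) / 0.82 ≈ 0.81707.
Attributable cases ≈ PN × (exposed cases) = 0.81707 × 1609 ≈ 1314.67.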